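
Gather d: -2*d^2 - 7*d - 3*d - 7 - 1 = -2*d^2 - 10*d - 8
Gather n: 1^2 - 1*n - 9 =-n - 8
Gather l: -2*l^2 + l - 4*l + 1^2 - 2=-2*l^2 - 3*l - 1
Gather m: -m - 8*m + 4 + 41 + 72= 117 - 9*m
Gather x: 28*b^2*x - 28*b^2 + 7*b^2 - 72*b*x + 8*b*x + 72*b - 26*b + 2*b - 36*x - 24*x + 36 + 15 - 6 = -21*b^2 + 48*b + x*(28*b^2 - 64*b - 60) + 45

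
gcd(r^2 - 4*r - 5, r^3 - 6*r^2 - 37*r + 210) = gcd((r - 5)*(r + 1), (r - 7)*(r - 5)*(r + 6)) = r - 5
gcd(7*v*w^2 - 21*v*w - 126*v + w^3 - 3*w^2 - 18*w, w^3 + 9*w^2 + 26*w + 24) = w + 3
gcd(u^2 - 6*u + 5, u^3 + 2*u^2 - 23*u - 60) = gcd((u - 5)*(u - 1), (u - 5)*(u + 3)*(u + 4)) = u - 5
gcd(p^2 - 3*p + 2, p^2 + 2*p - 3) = p - 1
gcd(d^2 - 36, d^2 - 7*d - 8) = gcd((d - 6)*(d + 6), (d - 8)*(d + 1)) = 1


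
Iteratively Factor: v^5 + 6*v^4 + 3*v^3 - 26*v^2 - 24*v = (v - 2)*(v^4 + 8*v^3 + 19*v^2 + 12*v) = (v - 2)*(v + 1)*(v^3 + 7*v^2 + 12*v) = (v - 2)*(v + 1)*(v + 4)*(v^2 + 3*v) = (v - 2)*(v + 1)*(v + 3)*(v + 4)*(v)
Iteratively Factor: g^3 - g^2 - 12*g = (g - 4)*(g^2 + 3*g) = g*(g - 4)*(g + 3)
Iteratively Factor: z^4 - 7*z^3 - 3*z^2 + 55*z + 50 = (z - 5)*(z^3 - 2*z^2 - 13*z - 10) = (z - 5)*(z + 1)*(z^2 - 3*z - 10) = (z - 5)*(z + 1)*(z + 2)*(z - 5)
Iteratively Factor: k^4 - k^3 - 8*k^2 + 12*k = (k)*(k^3 - k^2 - 8*k + 12) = k*(k - 2)*(k^2 + k - 6) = k*(k - 2)*(k + 3)*(k - 2)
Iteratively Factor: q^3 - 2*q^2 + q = (q - 1)*(q^2 - q) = q*(q - 1)*(q - 1)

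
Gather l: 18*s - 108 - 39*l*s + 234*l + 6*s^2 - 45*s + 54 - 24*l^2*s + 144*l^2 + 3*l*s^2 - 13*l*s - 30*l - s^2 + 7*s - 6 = l^2*(144 - 24*s) + l*(3*s^2 - 52*s + 204) + 5*s^2 - 20*s - 60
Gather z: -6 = -6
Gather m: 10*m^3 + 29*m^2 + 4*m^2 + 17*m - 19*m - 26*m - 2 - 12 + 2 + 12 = 10*m^3 + 33*m^2 - 28*m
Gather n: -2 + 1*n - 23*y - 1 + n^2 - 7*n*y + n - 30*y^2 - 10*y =n^2 + n*(2 - 7*y) - 30*y^2 - 33*y - 3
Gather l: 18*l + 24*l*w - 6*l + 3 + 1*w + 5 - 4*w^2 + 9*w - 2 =l*(24*w + 12) - 4*w^2 + 10*w + 6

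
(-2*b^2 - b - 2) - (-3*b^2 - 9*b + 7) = b^2 + 8*b - 9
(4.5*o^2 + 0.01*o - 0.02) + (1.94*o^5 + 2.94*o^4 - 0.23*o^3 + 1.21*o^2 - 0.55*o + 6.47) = 1.94*o^5 + 2.94*o^4 - 0.23*o^3 + 5.71*o^2 - 0.54*o + 6.45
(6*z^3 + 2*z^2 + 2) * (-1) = -6*z^3 - 2*z^2 - 2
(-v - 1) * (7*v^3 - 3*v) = -7*v^4 - 7*v^3 + 3*v^2 + 3*v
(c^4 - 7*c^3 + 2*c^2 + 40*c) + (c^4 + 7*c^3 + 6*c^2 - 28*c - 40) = 2*c^4 + 8*c^2 + 12*c - 40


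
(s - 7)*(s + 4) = s^2 - 3*s - 28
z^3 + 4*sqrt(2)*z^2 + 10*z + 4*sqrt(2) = (z + sqrt(2))^2*(z + 2*sqrt(2))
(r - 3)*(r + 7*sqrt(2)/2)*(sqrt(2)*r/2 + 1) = sqrt(2)*r^3/2 - 3*sqrt(2)*r^2/2 + 9*r^2/2 - 27*r/2 + 7*sqrt(2)*r/2 - 21*sqrt(2)/2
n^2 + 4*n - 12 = (n - 2)*(n + 6)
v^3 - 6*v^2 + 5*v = v*(v - 5)*(v - 1)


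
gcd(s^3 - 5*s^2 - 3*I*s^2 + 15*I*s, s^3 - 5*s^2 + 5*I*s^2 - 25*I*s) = s^2 - 5*s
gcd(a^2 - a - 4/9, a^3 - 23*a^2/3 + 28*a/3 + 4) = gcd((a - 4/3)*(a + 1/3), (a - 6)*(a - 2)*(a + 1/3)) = a + 1/3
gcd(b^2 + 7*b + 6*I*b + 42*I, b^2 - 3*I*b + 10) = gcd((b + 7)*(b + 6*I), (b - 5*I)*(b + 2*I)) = 1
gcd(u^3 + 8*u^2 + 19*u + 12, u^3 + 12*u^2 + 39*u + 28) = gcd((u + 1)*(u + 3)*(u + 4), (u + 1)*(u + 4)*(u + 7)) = u^2 + 5*u + 4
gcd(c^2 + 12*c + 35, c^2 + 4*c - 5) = c + 5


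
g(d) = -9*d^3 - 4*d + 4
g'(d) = -27*d^2 - 4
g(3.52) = -402.61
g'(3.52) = -338.54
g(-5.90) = 1876.01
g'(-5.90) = -943.87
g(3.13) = -284.50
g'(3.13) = -268.52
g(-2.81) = 214.93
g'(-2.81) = -217.19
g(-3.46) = 390.64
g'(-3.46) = -327.23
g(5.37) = -1411.17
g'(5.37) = -782.60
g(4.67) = -931.31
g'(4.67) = -592.84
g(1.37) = -24.62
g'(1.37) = -54.68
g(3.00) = -251.00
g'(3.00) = -247.00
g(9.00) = -6593.00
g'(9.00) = -2191.00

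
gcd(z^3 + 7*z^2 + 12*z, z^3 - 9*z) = z^2 + 3*z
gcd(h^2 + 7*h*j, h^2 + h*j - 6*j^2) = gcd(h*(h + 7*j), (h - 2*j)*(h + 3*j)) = 1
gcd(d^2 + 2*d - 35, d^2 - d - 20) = d - 5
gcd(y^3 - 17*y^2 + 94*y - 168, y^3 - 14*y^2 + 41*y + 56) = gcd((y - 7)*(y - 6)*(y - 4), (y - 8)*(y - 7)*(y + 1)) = y - 7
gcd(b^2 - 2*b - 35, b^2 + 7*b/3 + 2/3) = 1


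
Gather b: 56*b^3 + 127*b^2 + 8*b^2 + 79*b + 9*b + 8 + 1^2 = 56*b^3 + 135*b^2 + 88*b + 9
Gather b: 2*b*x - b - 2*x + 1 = b*(2*x - 1) - 2*x + 1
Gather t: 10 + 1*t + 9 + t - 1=2*t + 18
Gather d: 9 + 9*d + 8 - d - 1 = 8*d + 16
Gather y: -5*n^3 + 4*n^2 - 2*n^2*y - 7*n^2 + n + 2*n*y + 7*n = -5*n^3 - 3*n^2 + 8*n + y*(-2*n^2 + 2*n)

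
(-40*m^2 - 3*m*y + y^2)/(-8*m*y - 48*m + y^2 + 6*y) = (5*m + y)/(y + 6)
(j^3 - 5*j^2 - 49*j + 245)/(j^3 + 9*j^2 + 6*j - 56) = (j^2 - 12*j + 35)/(j^2 + 2*j - 8)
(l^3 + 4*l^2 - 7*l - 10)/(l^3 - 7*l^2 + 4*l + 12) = (l + 5)/(l - 6)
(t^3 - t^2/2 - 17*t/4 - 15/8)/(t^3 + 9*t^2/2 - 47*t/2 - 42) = (t^2 - 2*t - 5/4)/(t^2 + 3*t - 28)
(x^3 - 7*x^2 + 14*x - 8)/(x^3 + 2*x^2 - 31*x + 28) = (x - 2)/(x + 7)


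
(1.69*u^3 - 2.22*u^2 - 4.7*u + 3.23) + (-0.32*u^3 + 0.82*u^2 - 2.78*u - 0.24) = 1.37*u^3 - 1.4*u^2 - 7.48*u + 2.99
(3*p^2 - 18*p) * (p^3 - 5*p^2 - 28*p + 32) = 3*p^5 - 33*p^4 + 6*p^3 + 600*p^2 - 576*p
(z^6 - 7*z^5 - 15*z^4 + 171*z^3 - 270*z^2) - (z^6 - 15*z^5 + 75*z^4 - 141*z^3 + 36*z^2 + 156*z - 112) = 8*z^5 - 90*z^4 + 312*z^3 - 306*z^2 - 156*z + 112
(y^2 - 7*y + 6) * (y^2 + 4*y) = y^4 - 3*y^3 - 22*y^2 + 24*y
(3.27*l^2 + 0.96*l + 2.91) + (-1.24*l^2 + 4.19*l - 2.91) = 2.03*l^2 + 5.15*l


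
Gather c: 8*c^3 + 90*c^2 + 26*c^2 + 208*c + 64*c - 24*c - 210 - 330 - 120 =8*c^3 + 116*c^2 + 248*c - 660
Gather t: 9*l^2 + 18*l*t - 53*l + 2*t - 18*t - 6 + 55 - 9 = 9*l^2 - 53*l + t*(18*l - 16) + 40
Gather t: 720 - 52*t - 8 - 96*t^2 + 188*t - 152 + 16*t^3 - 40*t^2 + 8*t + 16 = 16*t^3 - 136*t^2 + 144*t + 576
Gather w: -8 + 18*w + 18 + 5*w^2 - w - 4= 5*w^2 + 17*w + 6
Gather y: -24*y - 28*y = -52*y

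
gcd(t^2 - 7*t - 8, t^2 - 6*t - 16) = t - 8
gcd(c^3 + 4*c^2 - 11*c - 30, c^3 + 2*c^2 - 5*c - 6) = 1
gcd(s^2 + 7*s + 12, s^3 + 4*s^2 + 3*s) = s + 3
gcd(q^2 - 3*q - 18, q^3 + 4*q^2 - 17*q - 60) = q + 3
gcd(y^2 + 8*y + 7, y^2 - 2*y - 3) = y + 1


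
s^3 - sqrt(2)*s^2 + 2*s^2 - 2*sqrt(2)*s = s*(s + 2)*(s - sqrt(2))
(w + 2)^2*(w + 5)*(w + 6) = w^4 + 15*w^3 + 78*w^2 + 164*w + 120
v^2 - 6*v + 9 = (v - 3)^2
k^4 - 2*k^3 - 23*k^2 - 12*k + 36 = (k - 6)*(k - 1)*(k + 2)*(k + 3)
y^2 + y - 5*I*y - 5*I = (y + 1)*(y - 5*I)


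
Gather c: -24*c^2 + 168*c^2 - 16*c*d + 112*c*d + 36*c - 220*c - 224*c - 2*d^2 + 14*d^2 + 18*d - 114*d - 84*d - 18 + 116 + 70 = 144*c^2 + c*(96*d - 408) + 12*d^2 - 180*d + 168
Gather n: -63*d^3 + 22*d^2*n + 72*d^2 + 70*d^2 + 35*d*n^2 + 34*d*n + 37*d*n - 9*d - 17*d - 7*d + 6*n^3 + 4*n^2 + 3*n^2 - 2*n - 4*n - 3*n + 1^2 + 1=-63*d^3 + 142*d^2 - 33*d + 6*n^3 + n^2*(35*d + 7) + n*(22*d^2 + 71*d - 9) + 2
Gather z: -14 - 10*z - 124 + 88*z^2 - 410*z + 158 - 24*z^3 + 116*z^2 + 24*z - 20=-24*z^3 + 204*z^2 - 396*z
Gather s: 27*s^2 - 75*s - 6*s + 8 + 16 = 27*s^2 - 81*s + 24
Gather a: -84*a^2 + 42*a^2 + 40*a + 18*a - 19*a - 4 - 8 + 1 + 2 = -42*a^2 + 39*a - 9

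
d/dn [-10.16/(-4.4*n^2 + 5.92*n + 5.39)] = (60.1472 - 89.408*n)/(-4.4*n^2 + 5.92*n + 5.39)^2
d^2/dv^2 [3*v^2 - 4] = 6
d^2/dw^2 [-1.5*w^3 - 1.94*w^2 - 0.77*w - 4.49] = -9.0*w - 3.88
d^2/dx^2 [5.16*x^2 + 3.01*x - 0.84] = 10.3200000000000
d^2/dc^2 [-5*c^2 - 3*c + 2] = -10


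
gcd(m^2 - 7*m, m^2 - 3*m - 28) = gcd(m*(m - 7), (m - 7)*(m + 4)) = m - 7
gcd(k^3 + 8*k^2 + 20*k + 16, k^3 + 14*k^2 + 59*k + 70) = k + 2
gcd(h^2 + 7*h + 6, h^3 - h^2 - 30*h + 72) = h + 6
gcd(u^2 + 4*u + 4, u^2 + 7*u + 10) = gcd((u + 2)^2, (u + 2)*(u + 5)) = u + 2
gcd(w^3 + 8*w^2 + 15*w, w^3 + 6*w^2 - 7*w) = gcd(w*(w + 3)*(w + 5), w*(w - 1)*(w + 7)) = w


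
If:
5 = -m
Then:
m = -5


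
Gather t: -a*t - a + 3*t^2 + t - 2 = -a + 3*t^2 + t*(1 - a) - 2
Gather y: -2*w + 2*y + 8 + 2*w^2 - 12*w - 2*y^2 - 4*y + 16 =2*w^2 - 14*w - 2*y^2 - 2*y + 24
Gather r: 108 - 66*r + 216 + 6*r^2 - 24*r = 6*r^2 - 90*r + 324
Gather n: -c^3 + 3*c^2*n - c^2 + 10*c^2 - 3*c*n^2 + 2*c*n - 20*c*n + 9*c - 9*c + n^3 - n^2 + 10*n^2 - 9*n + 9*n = -c^3 + 9*c^2 + n^3 + n^2*(9 - 3*c) + n*(3*c^2 - 18*c)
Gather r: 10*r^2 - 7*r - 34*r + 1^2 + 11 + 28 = 10*r^2 - 41*r + 40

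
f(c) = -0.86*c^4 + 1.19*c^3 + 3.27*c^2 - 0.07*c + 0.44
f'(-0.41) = -1.91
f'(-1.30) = 5.02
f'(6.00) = -575.35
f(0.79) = 2.68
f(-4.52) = -401.29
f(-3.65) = -166.25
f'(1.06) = 6.78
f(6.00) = -739.78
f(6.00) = -739.78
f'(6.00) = -575.35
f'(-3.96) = 243.64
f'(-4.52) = 360.97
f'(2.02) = -0.65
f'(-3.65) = 190.90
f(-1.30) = 0.99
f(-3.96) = -233.39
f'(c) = -3.44*c^3 + 3.57*c^2 + 6.54*c - 0.07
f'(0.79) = 5.63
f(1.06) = 4.37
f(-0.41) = 0.91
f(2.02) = 9.13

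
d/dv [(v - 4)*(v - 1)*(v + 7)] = 3*v^2 + 4*v - 31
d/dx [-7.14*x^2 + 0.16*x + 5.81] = 0.16 - 14.28*x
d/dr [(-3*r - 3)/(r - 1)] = 6/(r - 1)^2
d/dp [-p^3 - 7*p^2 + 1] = p*(-3*p - 14)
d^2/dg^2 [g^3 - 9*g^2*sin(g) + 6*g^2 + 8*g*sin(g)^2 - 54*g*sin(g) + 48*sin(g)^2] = 9*g^2*sin(g) + 54*g*sin(g) - 36*g*cos(g) + 16*g*cos(2*g) + 6*g - 18*sin(g) + 16*sin(2*g) - 108*cos(g) + 96*cos(2*g) + 12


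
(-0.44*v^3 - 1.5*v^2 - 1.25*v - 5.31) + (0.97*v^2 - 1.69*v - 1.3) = -0.44*v^3 - 0.53*v^2 - 2.94*v - 6.61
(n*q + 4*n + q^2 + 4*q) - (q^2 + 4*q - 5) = n*q + 4*n + 5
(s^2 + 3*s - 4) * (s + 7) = s^3 + 10*s^2 + 17*s - 28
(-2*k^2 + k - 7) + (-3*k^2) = -5*k^2 + k - 7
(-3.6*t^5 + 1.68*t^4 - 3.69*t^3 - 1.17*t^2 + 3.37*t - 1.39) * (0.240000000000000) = -0.864*t^5 + 0.4032*t^4 - 0.8856*t^3 - 0.2808*t^2 + 0.8088*t - 0.3336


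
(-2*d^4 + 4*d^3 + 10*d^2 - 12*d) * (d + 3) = -2*d^5 - 2*d^4 + 22*d^3 + 18*d^2 - 36*d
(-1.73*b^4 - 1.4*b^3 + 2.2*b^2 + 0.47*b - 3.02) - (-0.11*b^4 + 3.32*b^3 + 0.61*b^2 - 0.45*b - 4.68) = -1.62*b^4 - 4.72*b^3 + 1.59*b^2 + 0.92*b + 1.66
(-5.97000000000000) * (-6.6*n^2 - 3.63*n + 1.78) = 39.402*n^2 + 21.6711*n - 10.6266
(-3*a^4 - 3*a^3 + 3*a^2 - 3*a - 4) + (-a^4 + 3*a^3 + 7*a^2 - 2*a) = -4*a^4 + 10*a^2 - 5*a - 4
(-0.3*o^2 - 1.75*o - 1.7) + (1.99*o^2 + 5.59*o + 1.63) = 1.69*o^2 + 3.84*o - 0.0700000000000001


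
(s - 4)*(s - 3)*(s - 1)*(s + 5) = s^4 - 3*s^3 - 21*s^2 + 83*s - 60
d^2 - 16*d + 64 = (d - 8)^2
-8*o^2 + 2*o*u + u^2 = (-2*o + u)*(4*o + u)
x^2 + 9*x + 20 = (x + 4)*(x + 5)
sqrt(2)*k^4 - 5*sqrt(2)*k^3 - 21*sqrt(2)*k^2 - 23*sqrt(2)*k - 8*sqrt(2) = (k - 8)*(k + 1)^2*(sqrt(2)*k + sqrt(2))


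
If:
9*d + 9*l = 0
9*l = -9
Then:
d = 1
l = -1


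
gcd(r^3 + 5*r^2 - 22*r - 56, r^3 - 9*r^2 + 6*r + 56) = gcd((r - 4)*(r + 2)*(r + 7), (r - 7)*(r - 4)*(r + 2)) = r^2 - 2*r - 8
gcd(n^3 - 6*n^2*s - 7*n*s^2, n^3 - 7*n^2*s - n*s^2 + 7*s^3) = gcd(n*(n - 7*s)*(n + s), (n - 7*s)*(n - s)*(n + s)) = -n^2 + 6*n*s + 7*s^2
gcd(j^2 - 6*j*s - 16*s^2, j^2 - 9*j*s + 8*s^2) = -j + 8*s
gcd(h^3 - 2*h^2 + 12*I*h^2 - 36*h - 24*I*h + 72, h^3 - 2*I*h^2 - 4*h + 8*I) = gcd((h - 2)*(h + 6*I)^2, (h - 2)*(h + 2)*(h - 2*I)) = h - 2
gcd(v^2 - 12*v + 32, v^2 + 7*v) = 1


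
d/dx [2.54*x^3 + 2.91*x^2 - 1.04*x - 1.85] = 7.62*x^2 + 5.82*x - 1.04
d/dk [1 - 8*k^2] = -16*k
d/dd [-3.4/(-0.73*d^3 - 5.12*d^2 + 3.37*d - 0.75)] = (-7.446*d^2 - 34.816*d + 11.458)/(0.73*d^3 + 5.12*d^2 - 3.37*d + 0.75)^2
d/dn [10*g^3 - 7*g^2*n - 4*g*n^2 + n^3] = -7*g^2 - 8*g*n + 3*n^2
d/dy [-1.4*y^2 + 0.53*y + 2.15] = 0.53 - 2.8*y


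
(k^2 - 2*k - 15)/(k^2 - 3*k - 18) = (k - 5)/(k - 6)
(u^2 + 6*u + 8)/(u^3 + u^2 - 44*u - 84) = (u + 4)/(u^2 - u - 42)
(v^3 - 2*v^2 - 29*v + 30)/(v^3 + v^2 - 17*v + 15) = (v - 6)/(v - 3)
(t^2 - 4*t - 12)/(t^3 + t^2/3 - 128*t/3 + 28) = 3*(t + 2)/(3*t^2 + 19*t - 14)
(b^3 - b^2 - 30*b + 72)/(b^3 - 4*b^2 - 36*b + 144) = (b - 3)/(b - 6)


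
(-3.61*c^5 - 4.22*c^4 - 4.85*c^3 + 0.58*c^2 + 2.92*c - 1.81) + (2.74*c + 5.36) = -3.61*c^5 - 4.22*c^4 - 4.85*c^3 + 0.58*c^2 + 5.66*c + 3.55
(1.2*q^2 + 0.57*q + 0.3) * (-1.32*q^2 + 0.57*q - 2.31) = -1.584*q^4 - 0.0684*q^3 - 2.8431*q^2 - 1.1457*q - 0.693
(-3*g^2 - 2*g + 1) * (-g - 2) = 3*g^3 + 8*g^2 + 3*g - 2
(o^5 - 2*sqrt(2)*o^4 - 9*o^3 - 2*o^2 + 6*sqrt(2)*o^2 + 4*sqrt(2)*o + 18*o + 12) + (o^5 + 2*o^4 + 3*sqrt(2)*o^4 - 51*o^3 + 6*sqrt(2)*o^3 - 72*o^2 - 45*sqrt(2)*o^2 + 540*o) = 2*o^5 + sqrt(2)*o^4 + 2*o^4 - 60*o^3 + 6*sqrt(2)*o^3 - 74*o^2 - 39*sqrt(2)*o^2 + 4*sqrt(2)*o + 558*o + 12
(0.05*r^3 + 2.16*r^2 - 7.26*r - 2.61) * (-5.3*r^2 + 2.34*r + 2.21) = -0.265*r^5 - 11.331*r^4 + 43.6429*r^3 + 1.6182*r^2 - 22.152*r - 5.7681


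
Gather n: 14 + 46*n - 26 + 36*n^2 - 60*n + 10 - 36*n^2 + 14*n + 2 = 0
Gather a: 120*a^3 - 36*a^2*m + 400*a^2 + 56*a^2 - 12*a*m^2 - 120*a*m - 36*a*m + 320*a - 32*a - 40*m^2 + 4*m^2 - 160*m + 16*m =120*a^3 + a^2*(456 - 36*m) + a*(-12*m^2 - 156*m + 288) - 36*m^2 - 144*m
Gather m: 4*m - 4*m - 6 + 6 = 0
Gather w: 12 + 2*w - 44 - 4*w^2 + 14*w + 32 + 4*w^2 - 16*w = 0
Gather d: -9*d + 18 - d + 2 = 20 - 10*d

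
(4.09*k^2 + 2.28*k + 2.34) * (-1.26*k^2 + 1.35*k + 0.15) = -5.1534*k^4 + 2.6487*k^3 + 0.7431*k^2 + 3.501*k + 0.351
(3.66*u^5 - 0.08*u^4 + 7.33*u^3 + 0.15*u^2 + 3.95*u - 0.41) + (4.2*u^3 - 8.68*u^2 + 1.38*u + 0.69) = 3.66*u^5 - 0.08*u^4 + 11.53*u^3 - 8.53*u^2 + 5.33*u + 0.28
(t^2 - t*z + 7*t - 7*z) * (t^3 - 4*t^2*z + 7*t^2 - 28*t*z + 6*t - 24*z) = t^5 - 5*t^4*z + 14*t^4 + 4*t^3*z^2 - 70*t^3*z + 55*t^3 + 56*t^2*z^2 - 275*t^2*z + 42*t^2 + 220*t*z^2 - 210*t*z + 168*z^2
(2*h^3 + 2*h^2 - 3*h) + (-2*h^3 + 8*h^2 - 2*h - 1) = 10*h^2 - 5*h - 1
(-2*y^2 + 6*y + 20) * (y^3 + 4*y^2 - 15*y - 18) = -2*y^5 - 2*y^4 + 74*y^3 + 26*y^2 - 408*y - 360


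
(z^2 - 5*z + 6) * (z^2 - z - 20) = z^4 - 6*z^3 - 9*z^2 + 94*z - 120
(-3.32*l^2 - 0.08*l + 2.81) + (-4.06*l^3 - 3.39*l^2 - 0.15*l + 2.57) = -4.06*l^3 - 6.71*l^2 - 0.23*l + 5.38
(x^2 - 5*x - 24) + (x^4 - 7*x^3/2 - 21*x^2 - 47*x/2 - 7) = x^4 - 7*x^3/2 - 20*x^2 - 57*x/2 - 31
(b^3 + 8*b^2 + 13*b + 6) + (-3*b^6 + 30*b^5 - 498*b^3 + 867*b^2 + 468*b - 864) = -3*b^6 + 30*b^5 - 497*b^3 + 875*b^2 + 481*b - 858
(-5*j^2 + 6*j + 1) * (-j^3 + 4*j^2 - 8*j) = 5*j^5 - 26*j^4 + 63*j^3 - 44*j^2 - 8*j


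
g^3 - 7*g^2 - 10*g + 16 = (g - 8)*(g - 1)*(g + 2)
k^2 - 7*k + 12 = (k - 4)*(k - 3)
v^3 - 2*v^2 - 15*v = v*(v - 5)*(v + 3)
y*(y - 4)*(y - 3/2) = y^3 - 11*y^2/2 + 6*y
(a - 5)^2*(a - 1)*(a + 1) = a^4 - 10*a^3 + 24*a^2 + 10*a - 25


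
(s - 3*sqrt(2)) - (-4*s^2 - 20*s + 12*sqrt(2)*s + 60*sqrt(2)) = 4*s^2 - 12*sqrt(2)*s + 21*s - 63*sqrt(2)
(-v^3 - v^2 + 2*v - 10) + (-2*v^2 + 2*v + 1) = -v^3 - 3*v^2 + 4*v - 9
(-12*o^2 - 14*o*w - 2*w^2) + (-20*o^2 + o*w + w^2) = -32*o^2 - 13*o*w - w^2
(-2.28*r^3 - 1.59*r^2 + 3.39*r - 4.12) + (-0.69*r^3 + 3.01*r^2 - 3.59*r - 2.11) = -2.97*r^3 + 1.42*r^2 - 0.2*r - 6.23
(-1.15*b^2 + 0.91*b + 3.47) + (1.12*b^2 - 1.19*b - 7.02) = -0.0299999999999998*b^2 - 0.28*b - 3.55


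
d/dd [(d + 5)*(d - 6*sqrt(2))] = 2*d - 6*sqrt(2) + 5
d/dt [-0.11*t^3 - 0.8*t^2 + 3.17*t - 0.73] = -0.33*t^2 - 1.6*t + 3.17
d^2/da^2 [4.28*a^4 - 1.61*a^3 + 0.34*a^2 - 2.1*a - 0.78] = 51.36*a^2 - 9.66*a + 0.68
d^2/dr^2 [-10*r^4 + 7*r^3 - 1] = 6*r*(7 - 20*r)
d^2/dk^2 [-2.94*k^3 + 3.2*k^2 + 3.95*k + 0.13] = 6.4 - 17.64*k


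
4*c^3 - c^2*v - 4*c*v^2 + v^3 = (-4*c + v)*(-c + v)*(c + v)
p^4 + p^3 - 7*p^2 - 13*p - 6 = (p - 3)*(p + 1)^2*(p + 2)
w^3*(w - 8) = w^4 - 8*w^3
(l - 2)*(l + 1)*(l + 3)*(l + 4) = l^4 + 6*l^3 + 3*l^2 - 26*l - 24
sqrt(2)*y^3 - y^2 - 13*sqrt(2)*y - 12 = (y - 3*sqrt(2))*(y + 2*sqrt(2))*(sqrt(2)*y + 1)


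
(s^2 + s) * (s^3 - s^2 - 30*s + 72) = s^5 - 31*s^3 + 42*s^2 + 72*s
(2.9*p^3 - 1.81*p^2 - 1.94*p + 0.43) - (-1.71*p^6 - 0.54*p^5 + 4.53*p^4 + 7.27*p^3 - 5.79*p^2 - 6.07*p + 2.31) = 1.71*p^6 + 0.54*p^5 - 4.53*p^4 - 4.37*p^3 + 3.98*p^2 + 4.13*p - 1.88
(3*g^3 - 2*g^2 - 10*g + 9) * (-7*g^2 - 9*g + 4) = -21*g^5 - 13*g^4 + 100*g^3 + 19*g^2 - 121*g + 36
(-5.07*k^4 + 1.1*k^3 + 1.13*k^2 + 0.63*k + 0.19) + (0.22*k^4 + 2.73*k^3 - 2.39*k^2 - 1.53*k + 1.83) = -4.85*k^4 + 3.83*k^3 - 1.26*k^2 - 0.9*k + 2.02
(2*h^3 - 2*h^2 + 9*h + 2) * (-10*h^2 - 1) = -20*h^5 + 20*h^4 - 92*h^3 - 18*h^2 - 9*h - 2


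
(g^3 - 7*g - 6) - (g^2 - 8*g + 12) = g^3 - g^2 + g - 18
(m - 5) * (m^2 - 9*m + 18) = m^3 - 14*m^2 + 63*m - 90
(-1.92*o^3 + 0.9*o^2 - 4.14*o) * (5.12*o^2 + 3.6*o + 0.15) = -9.8304*o^5 - 2.304*o^4 - 18.2448*o^3 - 14.769*o^2 - 0.621*o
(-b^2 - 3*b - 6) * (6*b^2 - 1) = -6*b^4 - 18*b^3 - 35*b^2 + 3*b + 6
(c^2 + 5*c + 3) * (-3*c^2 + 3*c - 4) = -3*c^4 - 12*c^3 + 2*c^2 - 11*c - 12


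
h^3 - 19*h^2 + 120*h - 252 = (h - 7)*(h - 6)^2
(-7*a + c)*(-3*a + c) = 21*a^2 - 10*a*c + c^2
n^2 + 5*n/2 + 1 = (n + 1/2)*(n + 2)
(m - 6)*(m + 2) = m^2 - 4*m - 12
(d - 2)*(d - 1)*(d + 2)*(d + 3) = d^4 + 2*d^3 - 7*d^2 - 8*d + 12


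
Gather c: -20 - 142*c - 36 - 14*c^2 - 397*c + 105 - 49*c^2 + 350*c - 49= -63*c^2 - 189*c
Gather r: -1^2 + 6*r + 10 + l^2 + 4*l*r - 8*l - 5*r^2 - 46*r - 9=l^2 - 8*l - 5*r^2 + r*(4*l - 40)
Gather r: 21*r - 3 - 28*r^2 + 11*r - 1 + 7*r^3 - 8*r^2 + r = 7*r^3 - 36*r^2 + 33*r - 4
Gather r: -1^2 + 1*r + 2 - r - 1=0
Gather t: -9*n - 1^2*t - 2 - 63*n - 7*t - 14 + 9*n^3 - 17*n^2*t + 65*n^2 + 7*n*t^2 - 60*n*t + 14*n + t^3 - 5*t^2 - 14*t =9*n^3 + 65*n^2 - 58*n + t^3 + t^2*(7*n - 5) + t*(-17*n^2 - 60*n - 22) - 16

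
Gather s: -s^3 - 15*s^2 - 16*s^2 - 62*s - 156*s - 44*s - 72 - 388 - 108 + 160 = -s^3 - 31*s^2 - 262*s - 408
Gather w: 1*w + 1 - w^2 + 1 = -w^2 + w + 2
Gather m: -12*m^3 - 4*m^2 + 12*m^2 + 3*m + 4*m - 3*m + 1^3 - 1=-12*m^3 + 8*m^2 + 4*m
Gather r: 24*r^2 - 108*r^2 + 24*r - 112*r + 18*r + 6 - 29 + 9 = -84*r^2 - 70*r - 14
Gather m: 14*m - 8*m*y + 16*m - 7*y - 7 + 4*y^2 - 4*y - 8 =m*(30 - 8*y) + 4*y^2 - 11*y - 15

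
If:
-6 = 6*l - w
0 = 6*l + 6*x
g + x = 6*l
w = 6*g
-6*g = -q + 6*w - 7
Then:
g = 7/6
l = 1/6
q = 42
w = 7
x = -1/6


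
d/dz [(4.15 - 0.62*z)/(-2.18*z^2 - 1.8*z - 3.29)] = (-1.3516*z^2 + 18.094*z + 9.5098)/(4.7524*z^4 + 7.848*z^3 + 17.5844*z^2 + 11.844*z + 10.8241)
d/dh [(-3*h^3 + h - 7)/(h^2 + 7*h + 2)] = ((1 - 9*h^2)*(h^2 + 7*h + 2) + (2*h + 7)*(3*h^3 - h + 7))/(h^2 + 7*h + 2)^2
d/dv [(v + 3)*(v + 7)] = 2*v + 10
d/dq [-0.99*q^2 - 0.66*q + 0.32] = -1.98*q - 0.66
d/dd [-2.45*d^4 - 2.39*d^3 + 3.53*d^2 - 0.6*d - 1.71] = -9.8*d^3 - 7.17*d^2 + 7.06*d - 0.6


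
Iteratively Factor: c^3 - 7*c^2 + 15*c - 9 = (c - 1)*(c^2 - 6*c + 9) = (c - 3)*(c - 1)*(c - 3)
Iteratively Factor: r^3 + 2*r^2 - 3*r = (r)*(r^2 + 2*r - 3) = r*(r + 3)*(r - 1)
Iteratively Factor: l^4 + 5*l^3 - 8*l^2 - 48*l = (l)*(l^3 + 5*l^2 - 8*l - 48) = l*(l + 4)*(l^2 + l - 12) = l*(l + 4)^2*(l - 3)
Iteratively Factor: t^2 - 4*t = (t - 4)*(t)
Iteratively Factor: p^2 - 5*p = (p)*(p - 5)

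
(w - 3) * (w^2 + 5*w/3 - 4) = w^3 - 4*w^2/3 - 9*w + 12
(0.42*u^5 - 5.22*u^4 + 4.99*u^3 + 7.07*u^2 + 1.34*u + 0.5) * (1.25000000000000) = 0.525*u^5 - 6.525*u^4 + 6.2375*u^3 + 8.8375*u^2 + 1.675*u + 0.625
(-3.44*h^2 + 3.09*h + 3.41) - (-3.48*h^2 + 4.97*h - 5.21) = 0.04*h^2 - 1.88*h + 8.62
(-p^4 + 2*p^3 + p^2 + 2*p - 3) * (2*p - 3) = -2*p^5 + 7*p^4 - 4*p^3 + p^2 - 12*p + 9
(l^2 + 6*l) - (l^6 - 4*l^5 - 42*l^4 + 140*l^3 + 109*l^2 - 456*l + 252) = -l^6 + 4*l^5 + 42*l^4 - 140*l^3 - 108*l^2 + 462*l - 252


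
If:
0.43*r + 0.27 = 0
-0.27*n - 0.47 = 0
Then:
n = -1.74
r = -0.63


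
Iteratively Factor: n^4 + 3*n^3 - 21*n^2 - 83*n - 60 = (n + 3)*(n^3 - 21*n - 20) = (n - 5)*(n + 3)*(n^2 + 5*n + 4) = (n - 5)*(n + 1)*(n + 3)*(n + 4)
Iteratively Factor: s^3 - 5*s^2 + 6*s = (s - 2)*(s^2 - 3*s) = (s - 3)*(s - 2)*(s)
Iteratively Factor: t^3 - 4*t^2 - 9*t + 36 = (t - 4)*(t^2 - 9) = (t - 4)*(t + 3)*(t - 3)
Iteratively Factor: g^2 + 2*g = (g + 2)*(g)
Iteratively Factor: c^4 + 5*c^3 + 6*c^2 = (c)*(c^3 + 5*c^2 + 6*c) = c*(c + 2)*(c^2 + 3*c) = c*(c + 2)*(c + 3)*(c)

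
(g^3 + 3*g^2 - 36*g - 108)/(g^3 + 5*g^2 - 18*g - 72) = (g - 6)/(g - 4)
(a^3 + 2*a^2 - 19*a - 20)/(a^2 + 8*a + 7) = (a^2 + a - 20)/(a + 7)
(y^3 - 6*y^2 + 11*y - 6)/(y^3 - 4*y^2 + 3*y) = (y - 2)/y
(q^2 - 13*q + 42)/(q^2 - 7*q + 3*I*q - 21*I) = (q - 6)/(q + 3*I)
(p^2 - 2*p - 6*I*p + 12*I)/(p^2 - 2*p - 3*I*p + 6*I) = (p - 6*I)/(p - 3*I)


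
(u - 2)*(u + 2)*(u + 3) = u^3 + 3*u^2 - 4*u - 12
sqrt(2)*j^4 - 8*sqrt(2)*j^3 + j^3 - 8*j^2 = j^2*(j - 8)*(sqrt(2)*j + 1)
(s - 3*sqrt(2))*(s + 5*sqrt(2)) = s^2 + 2*sqrt(2)*s - 30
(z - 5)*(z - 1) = z^2 - 6*z + 5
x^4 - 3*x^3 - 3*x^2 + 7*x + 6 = (x - 3)*(x - 2)*(x + 1)^2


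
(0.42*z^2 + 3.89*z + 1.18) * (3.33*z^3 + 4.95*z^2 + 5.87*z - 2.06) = 1.3986*z^5 + 15.0327*z^4 + 25.6503*z^3 + 27.8101*z^2 - 1.0868*z - 2.4308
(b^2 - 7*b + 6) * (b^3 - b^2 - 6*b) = b^5 - 8*b^4 + 7*b^3 + 36*b^2 - 36*b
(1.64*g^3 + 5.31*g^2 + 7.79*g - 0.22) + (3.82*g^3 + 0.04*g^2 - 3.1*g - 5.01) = 5.46*g^3 + 5.35*g^2 + 4.69*g - 5.23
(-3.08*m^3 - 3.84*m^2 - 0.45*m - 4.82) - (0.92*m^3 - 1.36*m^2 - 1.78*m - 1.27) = -4.0*m^3 - 2.48*m^2 + 1.33*m - 3.55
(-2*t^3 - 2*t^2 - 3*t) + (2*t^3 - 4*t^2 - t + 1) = -6*t^2 - 4*t + 1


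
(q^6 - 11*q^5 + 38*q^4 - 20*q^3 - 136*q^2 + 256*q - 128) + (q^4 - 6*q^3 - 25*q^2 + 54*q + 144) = q^6 - 11*q^5 + 39*q^4 - 26*q^3 - 161*q^2 + 310*q + 16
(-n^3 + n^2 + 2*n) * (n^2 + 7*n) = -n^5 - 6*n^4 + 9*n^3 + 14*n^2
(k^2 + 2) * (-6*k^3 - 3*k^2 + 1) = -6*k^5 - 3*k^4 - 12*k^3 - 5*k^2 + 2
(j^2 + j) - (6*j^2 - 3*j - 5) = -5*j^2 + 4*j + 5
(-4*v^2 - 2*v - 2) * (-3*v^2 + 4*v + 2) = 12*v^4 - 10*v^3 - 10*v^2 - 12*v - 4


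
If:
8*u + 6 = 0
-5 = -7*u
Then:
No Solution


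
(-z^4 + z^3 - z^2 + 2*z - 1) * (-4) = 4*z^4 - 4*z^3 + 4*z^2 - 8*z + 4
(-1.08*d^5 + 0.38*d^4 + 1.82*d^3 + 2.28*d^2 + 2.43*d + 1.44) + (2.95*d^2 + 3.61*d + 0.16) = -1.08*d^5 + 0.38*d^4 + 1.82*d^3 + 5.23*d^2 + 6.04*d + 1.6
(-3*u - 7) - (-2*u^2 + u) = 2*u^2 - 4*u - 7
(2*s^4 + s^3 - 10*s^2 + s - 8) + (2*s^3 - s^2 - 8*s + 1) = 2*s^4 + 3*s^3 - 11*s^2 - 7*s - 7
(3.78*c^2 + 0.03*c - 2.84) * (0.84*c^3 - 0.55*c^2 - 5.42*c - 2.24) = 3.1752*c^5 - 2.0538*c^4 - 22.8897*c^3 - 7.0678*c^2 + 15.3256*c + 6.3616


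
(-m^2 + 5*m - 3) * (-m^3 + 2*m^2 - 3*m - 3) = m^5 - 7*m^4 + 16*m^3 - 18*m^2 - 6*m + 9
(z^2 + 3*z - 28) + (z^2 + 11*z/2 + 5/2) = 2*z^2 + 17*z/2 - 51/2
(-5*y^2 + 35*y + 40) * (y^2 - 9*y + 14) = -5*y^4 + 80*y^3 - 345*y^2 + 130*y + 560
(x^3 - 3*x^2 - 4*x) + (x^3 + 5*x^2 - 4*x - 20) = 2*x^3 + 2*x^2 - 8*x - 20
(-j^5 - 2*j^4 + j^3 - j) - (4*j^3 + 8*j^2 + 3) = -j^5 - 2*j^4 - 3*j^3 - 8*j^2 - j - 3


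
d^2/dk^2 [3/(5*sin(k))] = 3*(cos(k)^2 + 1)/(5*sin(k)^3)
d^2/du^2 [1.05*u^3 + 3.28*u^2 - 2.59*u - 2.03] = 6.3*u + 6.56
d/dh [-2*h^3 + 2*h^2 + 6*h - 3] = -6*h^2 + 4*h + 6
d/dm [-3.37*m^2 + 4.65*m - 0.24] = 4.65 - 6.74*m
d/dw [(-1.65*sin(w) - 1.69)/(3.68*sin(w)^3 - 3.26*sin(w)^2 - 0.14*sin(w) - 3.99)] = (12.144*sin(w)^3 + 13.2786*sin(w)^2 - 11.0188*sin(w) + 6.3469)*cos(w)/(13.5424*sin(w)^6 - 23.9936*sin(w)^5 + 9.5972*sin(w)^4 - 28.4536*sin(w)^3 + 26.0344*sin(w)^2 + 1.1172*sin(w) + 15.9201)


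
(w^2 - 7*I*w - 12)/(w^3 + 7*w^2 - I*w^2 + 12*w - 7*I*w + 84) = (w - 3*I)/(w^2 + w*(7 + 3*I) + 21*I)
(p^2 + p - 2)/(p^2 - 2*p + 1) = (p + 2)/(p - 1)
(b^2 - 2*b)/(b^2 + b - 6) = b/(b + 3)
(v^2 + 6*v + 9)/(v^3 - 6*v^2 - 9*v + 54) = (v + 3)/(v^2 - 9*v + 18)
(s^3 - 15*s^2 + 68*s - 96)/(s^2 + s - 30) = (s^3 - 15*s^2 + 68*s - 96)/(s^2 + s - 30)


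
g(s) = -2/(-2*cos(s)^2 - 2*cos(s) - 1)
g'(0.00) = 0.00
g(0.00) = 0.40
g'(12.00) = -0.34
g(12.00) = 0.49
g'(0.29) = 0.15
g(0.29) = 0.42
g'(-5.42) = 0.71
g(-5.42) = 0.64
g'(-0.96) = -0.89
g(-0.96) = 0.71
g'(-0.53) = -0.31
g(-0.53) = 0.47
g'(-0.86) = -0.70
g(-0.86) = 0.63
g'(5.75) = -0.31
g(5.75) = 0.48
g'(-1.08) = -1.20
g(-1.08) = 0.84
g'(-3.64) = -2.34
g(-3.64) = 2.54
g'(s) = -2*(-4*sin(s)*cos(s) - 2*sin(s))/(-2*cos(s)^2 - 2*cos(s) - 1)^2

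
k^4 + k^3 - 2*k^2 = k^2*(k - 1)*(k + 2)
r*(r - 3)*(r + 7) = r^3 + 4*r^2 - 21*r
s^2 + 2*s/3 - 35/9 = (s - 5/3)*(s + 7/3)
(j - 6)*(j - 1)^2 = j^3 - 8*j^2 + 13*j - 6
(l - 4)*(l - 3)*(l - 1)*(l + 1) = l^4 - 7*l^3 + 11*l^2 + 7*l - 12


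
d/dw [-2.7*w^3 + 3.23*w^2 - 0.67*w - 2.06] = -8.1*w^2 + 6.46*w - 0.67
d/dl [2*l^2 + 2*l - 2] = 4*l + 2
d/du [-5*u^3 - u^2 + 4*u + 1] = -15*u^2 - 2*u + 4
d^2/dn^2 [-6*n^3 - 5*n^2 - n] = -36*n - 10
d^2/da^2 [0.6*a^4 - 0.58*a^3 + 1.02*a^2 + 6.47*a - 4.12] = 7.2*a^2 - 3.48*a + 2.04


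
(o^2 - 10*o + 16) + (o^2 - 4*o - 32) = 2*o^2 - 14*o - 16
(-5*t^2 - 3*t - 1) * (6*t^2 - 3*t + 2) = -30*t^4 - 3*t^3 - 7*t^2 - 3*t - 2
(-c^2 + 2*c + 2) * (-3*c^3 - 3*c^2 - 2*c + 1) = 3*c^5 - 3*c^4 - 10*c^3 - 11*c^2 - 2*c + 2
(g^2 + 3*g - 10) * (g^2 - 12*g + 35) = g^4 - 9*g^3 - 11*g^2 + 225*g - 350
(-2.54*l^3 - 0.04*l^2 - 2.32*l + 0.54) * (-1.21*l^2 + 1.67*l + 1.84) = 3.0734*l^5 - 4.1934*l^4 - 1.9332*l^3 - 4.6014*l^2 - 3.367*l + 0.9936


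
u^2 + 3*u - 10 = (u - 2)*(u + 5)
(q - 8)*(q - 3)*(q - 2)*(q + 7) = q^4 - 6*q^3 - 45*q^2 + 274*q - 336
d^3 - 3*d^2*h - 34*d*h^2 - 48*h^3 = (d - 8*h)*(d + 2*h)*(d + 3*h)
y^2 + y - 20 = (y - 4)*(y + 5)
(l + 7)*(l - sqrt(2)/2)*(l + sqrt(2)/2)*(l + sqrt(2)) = l^4 + sqrt(2)*l^3 + 7*l^3 - l^2/2 + 7*sqrt(2)*l^2 - 7*l/2 - sqrt(2)*l/2 - 7*sqrt(2)/2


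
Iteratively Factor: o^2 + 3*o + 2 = (o + 2)*(o + 1)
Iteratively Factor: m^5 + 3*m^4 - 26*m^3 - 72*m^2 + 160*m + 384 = (m - 3)*(m^4 + 6*m^3 - 8*m^2 - 96*m - 128) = (m - 3)*(m + 2)*(m^3 + 4*m^2 - 16*m - 64) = (m - 4)*(m - 3)*(m + 2)*(m^2 + 8*m + 16) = (m - 4)*(m - 3)*(m + 2)*(m + 4)*(m + 4)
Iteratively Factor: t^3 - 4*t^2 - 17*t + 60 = (t - 3)*(t^2 - t - 20) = (t - 3)*(t + 4)*(t - 5)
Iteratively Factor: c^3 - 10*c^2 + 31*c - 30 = (c - 5)*(c^2 - 5*c + 6) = (c - 5)*(c - 2)*(c - 3)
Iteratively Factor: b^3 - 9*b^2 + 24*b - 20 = (b - 5)*(b^2 - 4*b + 4) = (b - 5)*(b - 2)*(b - 2)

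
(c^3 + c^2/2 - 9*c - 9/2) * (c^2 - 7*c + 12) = c^5 - 13*c^4/2 - c^3/2 + 129*c^2/2 - 153*c/2 - 54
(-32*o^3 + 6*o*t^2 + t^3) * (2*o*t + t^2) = -64*o^4*t - 32*o^3*t^2 + 12*o^2*t^3 + 8*o*t^4 + t^5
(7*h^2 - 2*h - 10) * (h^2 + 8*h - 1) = 7*h^4 + 54*h^3 - 33*h^2 - 78*h + 10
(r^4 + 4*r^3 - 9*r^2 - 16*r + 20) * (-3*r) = -3*r^5 - 12*r^4 + 27*r^3 + 48*r^2 - 60*r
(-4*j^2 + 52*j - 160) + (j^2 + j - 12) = -3*j^2 + 53*j - 172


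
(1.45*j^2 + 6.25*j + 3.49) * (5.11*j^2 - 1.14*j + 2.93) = 7.4095*j^4 + 30.2845*j^3 + 14.9574*j^2 + 14.3339*j + 10.2257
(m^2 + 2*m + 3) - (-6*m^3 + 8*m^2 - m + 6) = 6*m^3 - 7*m^2 + 3*m - 3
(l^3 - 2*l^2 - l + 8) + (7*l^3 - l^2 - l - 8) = 8*l^3 - 3*l^2 - 2*l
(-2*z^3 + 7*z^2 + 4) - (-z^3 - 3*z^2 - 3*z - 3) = -z^3 + 10*z^2 + 3*z + 7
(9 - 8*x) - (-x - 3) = 12 - 7*x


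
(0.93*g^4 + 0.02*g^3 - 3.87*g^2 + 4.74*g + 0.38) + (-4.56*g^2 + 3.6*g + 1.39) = 0.93*g^4 + 0.02*g^3 - 8.43*g^2 + 8.34*g + 1.77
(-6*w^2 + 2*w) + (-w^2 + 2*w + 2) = -7*w^2 + 4*w + 2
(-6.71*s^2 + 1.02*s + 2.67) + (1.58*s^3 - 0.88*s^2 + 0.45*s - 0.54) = 1.58*s^3 - 7.59*s^2 + 1.47*s + 2.13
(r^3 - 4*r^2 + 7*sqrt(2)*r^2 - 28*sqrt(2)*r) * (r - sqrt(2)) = r^4 - 4*r^3 + 6*sqrt(2)*r^3 - 24*sqrt(2)*r^2 - 14*r^2 + 56*r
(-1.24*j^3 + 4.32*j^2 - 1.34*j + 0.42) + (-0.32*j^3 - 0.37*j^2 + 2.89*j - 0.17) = -1.56*j^3 + 3.95*j^2 + 1.55*j + 0.25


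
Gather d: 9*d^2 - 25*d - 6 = 9*d^2 - 25*d - 6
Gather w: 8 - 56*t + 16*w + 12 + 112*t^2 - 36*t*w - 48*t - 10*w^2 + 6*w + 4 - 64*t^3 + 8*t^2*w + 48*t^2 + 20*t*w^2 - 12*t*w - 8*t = -64*t^3 + 160*t^2 - 112*t + w^2*(20*t - 10) + w*(8*t^2 - 48*t + 22) + 24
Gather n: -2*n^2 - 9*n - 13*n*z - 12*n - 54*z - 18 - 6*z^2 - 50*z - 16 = -2*n^2 + n*(-13*z - 21) - 6*z^2 - 104*z - 34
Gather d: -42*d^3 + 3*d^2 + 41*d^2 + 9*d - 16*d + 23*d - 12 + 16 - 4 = -42*d^3 + 44*d^2 + 16*d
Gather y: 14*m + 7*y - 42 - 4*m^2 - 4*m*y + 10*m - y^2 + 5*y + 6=-4*m^2 + 24*m - y^2 + y*(12 - 4*m) - 36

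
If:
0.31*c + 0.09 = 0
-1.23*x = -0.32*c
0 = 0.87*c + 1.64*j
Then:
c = -0.29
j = 0.15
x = -0.08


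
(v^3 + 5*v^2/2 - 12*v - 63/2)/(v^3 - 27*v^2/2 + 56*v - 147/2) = (v^2 + 6*v + 9)/(v^2 - 10*v + 21)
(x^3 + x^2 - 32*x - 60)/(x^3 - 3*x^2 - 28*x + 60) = (x + 2)/(x - 2)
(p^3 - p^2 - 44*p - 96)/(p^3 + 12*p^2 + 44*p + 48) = (p^2 - 5*p - 24)/(p^2 + 8*p + 12)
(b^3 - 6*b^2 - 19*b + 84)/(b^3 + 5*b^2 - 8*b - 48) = (b - 7)/(b + 4)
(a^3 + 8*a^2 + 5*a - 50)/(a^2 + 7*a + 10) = (a^2 + 3*a - 10)/(a + 2)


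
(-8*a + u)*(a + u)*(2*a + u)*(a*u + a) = -16*a^4*u - 16*a^4 - 22*a^3*u^2 - 22*a^3*u - 5*a^2*u^3 - 5*a^2*u^2 + a*u^4 + a*u^3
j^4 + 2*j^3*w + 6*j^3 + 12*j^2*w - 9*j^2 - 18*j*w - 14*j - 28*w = (j - 2)*(j + 1)*(j + 7)*(j + 2*w)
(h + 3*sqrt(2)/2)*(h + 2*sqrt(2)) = h^2 + 7*sqrt(2)*h/2 + 6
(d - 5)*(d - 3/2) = d^2 - 13*d/2 + 15/2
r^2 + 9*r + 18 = (r + 3)*(r + 6)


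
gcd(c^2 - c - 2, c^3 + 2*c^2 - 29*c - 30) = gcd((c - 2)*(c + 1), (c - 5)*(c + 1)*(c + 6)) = c + 1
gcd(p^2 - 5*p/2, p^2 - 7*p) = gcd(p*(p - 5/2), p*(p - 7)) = p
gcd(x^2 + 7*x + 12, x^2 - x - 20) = x + 4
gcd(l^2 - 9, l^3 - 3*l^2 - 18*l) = l + 3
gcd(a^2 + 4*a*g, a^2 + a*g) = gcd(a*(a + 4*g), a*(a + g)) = a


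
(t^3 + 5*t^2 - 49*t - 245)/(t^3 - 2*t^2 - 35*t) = (t + 7)/t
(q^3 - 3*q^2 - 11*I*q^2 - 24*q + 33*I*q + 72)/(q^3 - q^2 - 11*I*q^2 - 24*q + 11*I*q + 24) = (q - 3)/(q - 1)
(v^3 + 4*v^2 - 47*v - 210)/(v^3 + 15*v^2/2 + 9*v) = 2*(v^2 - 2*v - 35)/(v*(2*v + 3))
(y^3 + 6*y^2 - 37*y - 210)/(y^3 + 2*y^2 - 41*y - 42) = (y + 5)/(y + 1)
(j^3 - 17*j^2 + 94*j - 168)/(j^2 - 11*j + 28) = j - 6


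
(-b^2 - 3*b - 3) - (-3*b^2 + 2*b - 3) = 2*b^2 - 5*b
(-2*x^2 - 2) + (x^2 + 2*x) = -x^2 + 2*x - 2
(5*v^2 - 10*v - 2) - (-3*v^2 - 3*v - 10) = 8*v^2 - 7*v + 8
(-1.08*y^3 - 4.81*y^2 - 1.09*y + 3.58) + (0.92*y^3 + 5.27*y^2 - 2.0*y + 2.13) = -0.16*y^3 + 0.46*y^2 - 3.09*y + 5.71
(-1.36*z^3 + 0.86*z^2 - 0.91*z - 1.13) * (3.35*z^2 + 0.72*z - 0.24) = -4.556*z^5 + 1.9018*z^4 - 2.1029*z^3 - 4.6471*z^2 - 0.5952*z + 0.2712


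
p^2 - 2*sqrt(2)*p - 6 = (p - 3*sqrt(2))*(p + sqrt(2))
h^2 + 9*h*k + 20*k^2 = (h + 4*k)*(h + 5*k)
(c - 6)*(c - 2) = c^2 - 8*c + 12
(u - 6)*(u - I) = u^2 - 6*u - I*u + 6*I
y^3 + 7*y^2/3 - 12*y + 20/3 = (y - 2)*(y - 2/3)*(y + 5)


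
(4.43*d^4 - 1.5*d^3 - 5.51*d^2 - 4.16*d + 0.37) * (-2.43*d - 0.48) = -10.7649*d^5 + 1.5186*d^4 + 14.1093*d^3 + 12.7536*d^2 + 1.0977*d - 0.1776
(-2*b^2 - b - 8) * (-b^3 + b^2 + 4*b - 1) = 2*b^5 - b^4 - b^3 - 10*b^2 - 31*b + 8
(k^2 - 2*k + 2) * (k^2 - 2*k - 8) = k^4 - 4*k^3 - 2*k^2 + 12*k - 16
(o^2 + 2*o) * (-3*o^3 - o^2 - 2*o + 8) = -3*o^5 - 7*o^4 - 4*o^3 + 4*o^2 + 16*o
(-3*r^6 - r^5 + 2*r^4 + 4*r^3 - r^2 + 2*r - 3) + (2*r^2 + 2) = -3*r^6 - r^5 + 2*r^4 + 4*r^3 + r^2 + 2*r - 1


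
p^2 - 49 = (p - 7)*(p + 7)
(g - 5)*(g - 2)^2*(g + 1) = g^4 - 8*g^3 + 15*g^2 + 4*g - 20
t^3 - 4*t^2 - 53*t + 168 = (t - 8)*(t - 3)*(t + 7)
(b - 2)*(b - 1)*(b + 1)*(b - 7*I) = b^4 - 2*b^3 - 7*I*b^3 - b^2 + 14*I*b^2 + 2*b + 7*I*b - 14*I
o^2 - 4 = (o - 2)*(o + 2)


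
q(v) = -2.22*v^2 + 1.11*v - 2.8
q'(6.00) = -25.53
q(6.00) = -76.06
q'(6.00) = -25.53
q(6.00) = -76.06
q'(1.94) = -7.50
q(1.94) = -9.00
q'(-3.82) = 18.07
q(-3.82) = -39.44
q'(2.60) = -10.43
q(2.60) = -14.92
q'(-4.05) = 19.09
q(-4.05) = -43.71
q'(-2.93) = 14.12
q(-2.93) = -25.11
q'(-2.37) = 11.63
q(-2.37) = -17.90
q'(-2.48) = 12.12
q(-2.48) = -19.21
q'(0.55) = -1.33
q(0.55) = -2.86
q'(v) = 1.11 - 4.44*v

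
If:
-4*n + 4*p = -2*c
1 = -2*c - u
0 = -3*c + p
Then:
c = -u/2 - 1/2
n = -7*u/4 - 7/4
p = -3*u/2 - 3/2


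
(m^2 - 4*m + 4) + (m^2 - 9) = 2*m^2 - 4*m - 5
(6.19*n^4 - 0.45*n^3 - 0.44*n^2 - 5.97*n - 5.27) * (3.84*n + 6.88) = 23.7696*n^5 + 40.8592*n^4 - 4.7856*n^3 - 25.952*n^2 - 61.3104*n - 36.2576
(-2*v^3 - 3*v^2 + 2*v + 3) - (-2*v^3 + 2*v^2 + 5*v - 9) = -5*v^2 - 3*v + 12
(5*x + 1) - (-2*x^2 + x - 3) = 2*x^2 + 4*x + 4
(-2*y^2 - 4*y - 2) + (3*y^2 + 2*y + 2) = y^2 - 2*y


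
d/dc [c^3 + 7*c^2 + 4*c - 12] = 3*c^2 + 14*c + 4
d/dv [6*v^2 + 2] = 12*v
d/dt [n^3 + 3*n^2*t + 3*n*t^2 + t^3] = 3*n^2 + 6*n*t + 3*t^2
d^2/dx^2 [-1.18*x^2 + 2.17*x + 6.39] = -2.36000000000000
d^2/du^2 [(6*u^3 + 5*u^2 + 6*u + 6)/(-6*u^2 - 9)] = 2*(4*u^3 + 6*u^2 - 18*u - 3)/(8*u^6 + 36*u^4 + 54*u^2 + 27)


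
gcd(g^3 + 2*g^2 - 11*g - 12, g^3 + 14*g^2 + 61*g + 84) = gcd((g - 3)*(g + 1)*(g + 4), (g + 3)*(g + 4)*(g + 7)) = g + 4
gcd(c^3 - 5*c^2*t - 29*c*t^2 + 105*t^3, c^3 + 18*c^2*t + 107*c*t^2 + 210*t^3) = c + 5*t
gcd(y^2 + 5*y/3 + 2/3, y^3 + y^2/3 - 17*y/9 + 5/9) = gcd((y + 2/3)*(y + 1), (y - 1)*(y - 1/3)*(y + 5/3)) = 1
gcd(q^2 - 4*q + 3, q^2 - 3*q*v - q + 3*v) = q - 1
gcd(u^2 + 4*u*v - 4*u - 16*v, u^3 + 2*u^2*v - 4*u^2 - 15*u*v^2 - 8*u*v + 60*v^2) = u - 4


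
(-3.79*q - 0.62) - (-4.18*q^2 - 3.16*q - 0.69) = 4.18*q^2 - 0.63*q + 0.07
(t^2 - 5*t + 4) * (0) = 0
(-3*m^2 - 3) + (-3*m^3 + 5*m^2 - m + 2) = -3*m^3 + 2*m^2 - m - 1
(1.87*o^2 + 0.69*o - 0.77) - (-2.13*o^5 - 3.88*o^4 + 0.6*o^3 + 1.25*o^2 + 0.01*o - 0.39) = 2.13*o^5 + 3.88*o^4 - 0.6*o^3 + 0.62*o^2 + 0.68*o - 0.38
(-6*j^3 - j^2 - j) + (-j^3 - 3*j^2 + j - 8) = -7*j^3 - 4*j^2 - 8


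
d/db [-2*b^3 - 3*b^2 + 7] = 6*b*(-b - 1)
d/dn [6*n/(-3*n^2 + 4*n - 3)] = 18*(n^2 - 1)/(9*n^4 - 24*n^3 + 34*n^2 - 24*n + 9)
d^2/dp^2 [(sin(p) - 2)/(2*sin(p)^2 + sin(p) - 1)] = (-9*(1 - cos(2*p))^2 + 55*sin(p)/2 - 19*sin(3*p)/2 - cos(2*p) + 4*cos(4*p) - 13)/((sin(p) + 1)^2*(2*sin(p) - 1)^3)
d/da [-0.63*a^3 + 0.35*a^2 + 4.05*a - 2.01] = -1.89*a^2 + 0.7*a + 4.05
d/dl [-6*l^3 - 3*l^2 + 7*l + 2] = -18*l^2 - 6*l + 7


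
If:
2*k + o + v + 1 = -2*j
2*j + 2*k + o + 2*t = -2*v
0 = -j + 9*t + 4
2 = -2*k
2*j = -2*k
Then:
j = 1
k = -1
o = -8/3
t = -1/3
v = 5/3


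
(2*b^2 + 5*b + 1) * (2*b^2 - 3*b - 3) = 4*b^4 + 4*b^3 - 19*b^2 - 18*b - 3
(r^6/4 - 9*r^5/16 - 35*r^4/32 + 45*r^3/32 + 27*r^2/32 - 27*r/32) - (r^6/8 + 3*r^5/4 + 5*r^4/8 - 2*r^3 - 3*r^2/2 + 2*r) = r^6/8 - 21*r^5/16 - 55*r^4/32 + 109*r^3/32 + 75*r^2/32 - 91*r/32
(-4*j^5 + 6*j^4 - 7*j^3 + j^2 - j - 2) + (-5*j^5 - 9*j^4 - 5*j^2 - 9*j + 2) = -9*j^5 - 3*j^4 - 7*j^3 - 4*j^2 - 10*j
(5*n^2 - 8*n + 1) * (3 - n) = -5*n^3 + 23*n^2 - 25*n + 3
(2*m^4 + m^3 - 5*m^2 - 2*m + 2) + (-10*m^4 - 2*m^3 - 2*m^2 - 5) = -8*m^4 - m^3 - 7*m^2 - 2*m - 3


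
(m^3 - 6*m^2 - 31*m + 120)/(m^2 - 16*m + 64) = (m^2 + 2*m - 15)/(m - 8)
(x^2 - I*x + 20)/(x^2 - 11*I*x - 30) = (x + 4*I)/(x - 6*I)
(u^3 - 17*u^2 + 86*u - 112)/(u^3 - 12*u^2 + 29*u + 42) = (u^2 - 10*u + 16)/(u^2 - 5*u - 6)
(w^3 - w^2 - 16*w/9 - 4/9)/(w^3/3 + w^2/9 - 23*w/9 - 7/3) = (9*w^3 - 9*w^2 - 16*w - 4)/(3*w^3 + w^2 - 23*w - 21)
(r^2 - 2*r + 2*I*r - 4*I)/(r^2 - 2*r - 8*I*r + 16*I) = (r + 2*I)/(r - 8*I)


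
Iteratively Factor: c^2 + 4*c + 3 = (c + 3)*(c + 1)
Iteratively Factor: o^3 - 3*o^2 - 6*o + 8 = (o - 1)*(o^2 - 2*o - 8) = (o - 1)*(o + 2)*(o - 4)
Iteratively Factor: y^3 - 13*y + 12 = (y + 4)*(y^2 - 4*y + 3) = (y - 1)*(y + 4)*(y - 3)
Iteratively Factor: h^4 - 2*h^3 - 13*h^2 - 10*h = (h)*(h^3 - 2*h^2 - 13*h - 10) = h*(h + 1)*(h^2 - 3*h - 10) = h*(h - 5)*(h + 1)*(h + 2)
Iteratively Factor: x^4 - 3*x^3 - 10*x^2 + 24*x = (x - 4)*(x^3 + x^2 - 6*x) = (x - 4)*(x + 3)*(x^2 - 2*x) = x*(x - 4)*(x + 3)*(x - 2)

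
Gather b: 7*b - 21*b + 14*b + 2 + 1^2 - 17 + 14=0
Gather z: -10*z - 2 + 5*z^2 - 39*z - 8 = 5*z^2 - 49*z - 10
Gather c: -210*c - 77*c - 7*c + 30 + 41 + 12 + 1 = 84 - 294*c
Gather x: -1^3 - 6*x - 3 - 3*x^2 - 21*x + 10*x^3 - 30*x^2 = 10*x^3 - 33*x^2 - 27*x - 4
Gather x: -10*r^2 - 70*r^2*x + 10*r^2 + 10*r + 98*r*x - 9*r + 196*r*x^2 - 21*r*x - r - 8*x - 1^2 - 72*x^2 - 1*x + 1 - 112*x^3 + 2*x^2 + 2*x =-112*x^3 + x^2*(196*r - 70) + x*(-70*r^2 + 77*r - 7)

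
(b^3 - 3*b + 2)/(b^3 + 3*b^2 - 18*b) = (b^3 - 3*b + 2)/(b*(b^2 + 3*b - 18))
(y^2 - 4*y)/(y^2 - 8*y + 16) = y/(y - 4)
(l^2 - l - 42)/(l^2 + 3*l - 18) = (l - 7)/(l - 3)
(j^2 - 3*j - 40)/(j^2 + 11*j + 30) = (j - 8)/(j + 6)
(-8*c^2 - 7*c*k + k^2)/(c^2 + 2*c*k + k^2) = (-8*c + k)/(c + k)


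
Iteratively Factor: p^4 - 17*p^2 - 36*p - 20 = (p + 1)*(p^3 - p^2 - 16*p - 20) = (p - 5)*(p + 1)*(p^2 + 4*p + 4) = (p - 5)*(p + 1)*(p + 2)*(p + 2)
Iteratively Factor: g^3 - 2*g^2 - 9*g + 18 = (g - 2)*(g^2 - 9) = (g - 3)*(g - 2)*(g + 3)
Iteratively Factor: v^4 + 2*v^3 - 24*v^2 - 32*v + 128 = (v - 2)*(v^3 + 4*v^2 - 16*v - 64) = (v - 2)*(v + 4)*(v^2 - 16) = (v - 4)*(v - 2)*(v + 4)*(v + 4)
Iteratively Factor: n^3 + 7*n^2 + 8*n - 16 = (n + 4)*(n^2 + 3*n - 4) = (n - 1)*(n + 4)*(n + 4)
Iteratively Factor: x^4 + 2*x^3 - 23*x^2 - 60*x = (x + 4)*(x^3 - 2*x^2 - 15*x) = (x - 5)*(x + 4)*(x^2 + 3*x) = (x - 5)*(x + 3)*(x + 4)*(x)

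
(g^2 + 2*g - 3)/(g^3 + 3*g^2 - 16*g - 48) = (g - 1)/(g^2 - 16)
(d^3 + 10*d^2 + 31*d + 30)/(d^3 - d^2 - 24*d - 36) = (d + 5)/(d - 6)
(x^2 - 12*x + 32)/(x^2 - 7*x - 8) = (x - 4)/(x + 1)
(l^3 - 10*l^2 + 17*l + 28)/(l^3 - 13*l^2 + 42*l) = (l^2 - 3*l - 4)/(l*(l - 6))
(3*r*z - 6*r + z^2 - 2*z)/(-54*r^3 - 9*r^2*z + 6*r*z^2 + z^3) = (z - 2)/(-18*r^2 + 3*r*z + z^2)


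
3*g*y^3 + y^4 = y^3*(3*g + y)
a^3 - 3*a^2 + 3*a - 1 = (a - 1)^3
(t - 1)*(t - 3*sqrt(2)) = t^2 - 3*sqrt(2)*t - t + 3*sqrt(2)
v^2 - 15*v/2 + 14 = (v - 4)*(v - 7/2)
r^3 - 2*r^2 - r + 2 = (r - 2)*(r - 1)*(r + 1)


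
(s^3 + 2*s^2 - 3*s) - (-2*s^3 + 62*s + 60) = 3*s^3 + 2*s^2 - 65*s - 60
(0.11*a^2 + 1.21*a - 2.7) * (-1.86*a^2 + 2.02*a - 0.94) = -0.2046*a^4 - 2.0284*a^3 + 7.3628*a^2 - 6.5914*a + 2.538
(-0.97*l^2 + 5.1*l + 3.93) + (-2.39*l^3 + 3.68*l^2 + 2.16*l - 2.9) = -2.39*l^3 + 2.71*l^2 + 7.26*l + 1.03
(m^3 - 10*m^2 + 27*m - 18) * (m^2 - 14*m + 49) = m^5 - 24*m^4 + 216*m^3 - 886*m^2 + 1575*m - 882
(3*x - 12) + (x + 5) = 4*x - 7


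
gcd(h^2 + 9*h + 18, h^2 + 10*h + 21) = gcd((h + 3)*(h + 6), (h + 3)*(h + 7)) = h + 3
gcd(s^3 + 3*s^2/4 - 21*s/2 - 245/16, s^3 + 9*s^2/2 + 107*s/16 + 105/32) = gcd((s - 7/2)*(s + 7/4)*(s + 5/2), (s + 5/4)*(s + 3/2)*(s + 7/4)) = s + 7/4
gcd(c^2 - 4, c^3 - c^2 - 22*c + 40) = c - 2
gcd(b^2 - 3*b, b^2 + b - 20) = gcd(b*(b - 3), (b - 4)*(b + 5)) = 1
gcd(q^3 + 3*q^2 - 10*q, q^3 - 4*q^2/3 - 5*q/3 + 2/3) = q - 2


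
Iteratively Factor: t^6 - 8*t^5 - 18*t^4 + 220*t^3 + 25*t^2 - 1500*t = (t + 3)*(t^5 - 11*t^4 + 15*t^3 + 175*t^2 - 500*t) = (t - 5)*(t + 3)*(t^4 - 6*t^3 - 15*t^2 + 100*t) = (t - 5)^2*(t + 3)*(t^3 - t^2 - 20*t) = t*(t - 5)^2*(t + 3)*(t^2 - t - 20) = t*(t - 5)^2*(t + 3)*(t + 4)*(t - 5)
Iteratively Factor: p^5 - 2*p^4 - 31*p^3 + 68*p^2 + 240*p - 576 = (p + 4)*(p^4 - 6*p^3 - 7*p^2 + 96*p - 144) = (p + 4)^2*(p^3 - 10*p^2 + 33*p - 36) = (p - 4)*(p + 4)^2*(p^2 - 6*p + 9) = (p - 4)*(p - 3)*(p + 4)^2*(p - 3)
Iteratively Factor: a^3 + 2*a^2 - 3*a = (a)*(a^2 + 2*a - 3) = a*(a + 3)*(a - 1)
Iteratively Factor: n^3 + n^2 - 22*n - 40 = (n + 4)*(n^2 - 3*n - 10) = (n - 5)*(n + 4)*(n + 2)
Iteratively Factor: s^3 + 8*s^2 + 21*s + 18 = (s + 2)*(s^2 + 6*s + 9) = (s + 2)*(s + 3)*(s + 3)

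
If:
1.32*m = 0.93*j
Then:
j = 1.41935483870968*m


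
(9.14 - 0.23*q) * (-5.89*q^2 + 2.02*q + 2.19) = 1.3547*q^3 - 54.2992*q^2 + 17.9591*q + 20.0166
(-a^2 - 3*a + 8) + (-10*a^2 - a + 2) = -11*a^2 - 4*a + 10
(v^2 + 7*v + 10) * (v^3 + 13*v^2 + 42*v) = v^5 + 20*v^4 + 143*v^3 + 424*v^2 + 420*v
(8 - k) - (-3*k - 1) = 2*k + 9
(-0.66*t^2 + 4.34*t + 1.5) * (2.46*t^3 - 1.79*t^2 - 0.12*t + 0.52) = -1.6236*t^5 + 11.8578*t^4 - 3.9994*t^3 - 3.549*t^2 + 2.0768*t + 0.78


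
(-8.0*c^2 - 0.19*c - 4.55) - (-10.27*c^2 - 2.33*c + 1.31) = 2.27*c^2 + 2.14*c - 5.86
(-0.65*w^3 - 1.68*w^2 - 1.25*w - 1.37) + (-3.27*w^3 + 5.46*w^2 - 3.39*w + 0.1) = -3.92*w^3 + 3.78*w^2 - 4.64*w - 1.27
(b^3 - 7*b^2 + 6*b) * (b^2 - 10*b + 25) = b^5 - 17*b^4 + 101*b^3 - 235*b^2 + 150*b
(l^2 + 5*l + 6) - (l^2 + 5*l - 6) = 12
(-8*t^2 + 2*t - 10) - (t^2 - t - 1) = -9*t^2 + 3*t - 9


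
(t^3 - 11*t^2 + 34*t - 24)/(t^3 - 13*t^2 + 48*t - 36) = (t - 4)/(t - 6)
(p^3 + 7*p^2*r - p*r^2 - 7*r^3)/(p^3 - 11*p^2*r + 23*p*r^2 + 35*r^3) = (p^2 + 6*p*r - 7*r^2)/(p^2 - 12*p*r + 35*r^2)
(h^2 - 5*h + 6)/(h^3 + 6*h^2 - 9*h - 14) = (h - 3)/(h^2 + 8*h + 7)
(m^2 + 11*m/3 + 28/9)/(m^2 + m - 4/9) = (3*m + 7)/(3*m - 1)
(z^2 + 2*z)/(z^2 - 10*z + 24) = z*(z + 2)/(z^2 - 10*z + 24)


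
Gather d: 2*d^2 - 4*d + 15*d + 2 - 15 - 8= 2*d^2 + 11*d - 21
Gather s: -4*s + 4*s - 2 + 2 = 0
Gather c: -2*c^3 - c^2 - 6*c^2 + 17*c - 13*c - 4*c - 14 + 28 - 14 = -2*c^3 - 7*c^2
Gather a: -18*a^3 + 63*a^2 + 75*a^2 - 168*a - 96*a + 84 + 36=-18*a^3 + 138*a^2 - 264*a + 120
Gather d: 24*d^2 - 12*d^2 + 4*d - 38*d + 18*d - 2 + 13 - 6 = 12*d^2 - 16*d + 5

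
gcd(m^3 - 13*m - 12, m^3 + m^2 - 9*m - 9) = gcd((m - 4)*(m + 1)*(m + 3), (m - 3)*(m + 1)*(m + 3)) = m^2 + 4*m + 3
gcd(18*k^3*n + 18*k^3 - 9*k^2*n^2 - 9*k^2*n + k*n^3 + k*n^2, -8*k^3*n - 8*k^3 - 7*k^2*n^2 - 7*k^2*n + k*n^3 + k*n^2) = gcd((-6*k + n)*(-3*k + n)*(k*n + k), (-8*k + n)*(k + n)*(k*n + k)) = k*n + k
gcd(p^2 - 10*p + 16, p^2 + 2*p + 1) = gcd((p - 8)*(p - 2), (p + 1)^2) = 1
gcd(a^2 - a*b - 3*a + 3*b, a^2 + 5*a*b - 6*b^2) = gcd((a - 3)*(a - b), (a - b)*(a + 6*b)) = a - b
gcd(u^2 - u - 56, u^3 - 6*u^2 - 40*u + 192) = u - 8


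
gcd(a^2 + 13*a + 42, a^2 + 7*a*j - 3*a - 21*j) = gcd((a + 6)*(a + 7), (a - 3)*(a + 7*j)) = 1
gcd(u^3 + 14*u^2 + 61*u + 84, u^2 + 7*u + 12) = u^2 + 7*u + 12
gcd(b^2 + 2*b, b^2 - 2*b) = b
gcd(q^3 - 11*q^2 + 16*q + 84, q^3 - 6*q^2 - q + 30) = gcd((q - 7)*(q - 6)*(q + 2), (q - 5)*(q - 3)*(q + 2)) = q + 2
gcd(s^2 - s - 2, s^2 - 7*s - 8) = s + 1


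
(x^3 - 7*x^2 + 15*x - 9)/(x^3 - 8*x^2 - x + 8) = (x^2 - 6*x + 9)/(x^2 - 7*x - 8)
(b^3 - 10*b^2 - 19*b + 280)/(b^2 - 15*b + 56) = b + 5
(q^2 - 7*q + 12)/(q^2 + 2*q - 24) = (q - 3)/(q + 6)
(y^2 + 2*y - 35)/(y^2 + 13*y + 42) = (y - 5)/(y + 6)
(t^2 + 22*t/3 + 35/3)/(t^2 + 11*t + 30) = (t + 7/3)/(t + 6)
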